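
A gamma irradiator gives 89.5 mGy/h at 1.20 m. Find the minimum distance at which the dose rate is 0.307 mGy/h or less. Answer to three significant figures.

Using I₁d₁² = I₂d₂², d₂ = d₁·√(I₁/I₂).
I₁/I₂ = 89.5/0.307 = 291.5, so d₂ = 1.20 × √291.5 = 20.49 m.

20.5 m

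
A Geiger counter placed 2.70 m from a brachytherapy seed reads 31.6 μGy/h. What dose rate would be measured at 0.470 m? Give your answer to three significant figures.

1040 μGy/h

Applying the 1/r² law, scaling from 2.70 m to 0.470 m:
31.6 × (2.70/0.470)² = 31.6 × 33.00 = 1043 μGy/h.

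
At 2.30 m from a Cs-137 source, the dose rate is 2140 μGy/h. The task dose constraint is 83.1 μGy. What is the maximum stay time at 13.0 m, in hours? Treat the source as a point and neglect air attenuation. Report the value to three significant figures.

Applying the 1/r² law, rate at 13.0 m:
2140 × (2.30/13.0)² = 2140 × 0.03130 = 66.98 μGy/h.
Stay time = 83.1 μGy ÷ 66.98 μGy/h = 1.241 h.

1.24 h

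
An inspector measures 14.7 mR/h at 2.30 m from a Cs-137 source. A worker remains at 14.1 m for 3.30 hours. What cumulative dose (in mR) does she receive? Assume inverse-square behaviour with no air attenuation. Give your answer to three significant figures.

1.29 mR

Using I₁d₁² = I₂d₂², rate at 14.1 m:
14.7 × (2.30/14.1)² = 14.7 × 0.02661 = 0.3912 mR/h.
Dose = rate × time = 0.3912 mR/h × 3.300 h = 1.291 mR.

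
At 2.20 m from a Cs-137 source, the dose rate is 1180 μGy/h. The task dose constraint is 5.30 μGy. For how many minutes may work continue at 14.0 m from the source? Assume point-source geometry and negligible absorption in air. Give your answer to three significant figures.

10.9 min

Since intensity falls as 1/r², rate at 14.0 m:
1180 × (2.20/14.0)² = 1180 × 0.02469 = 29.13 μGy/h.
Stay time = 5.30 μGy ÷ 29.13 μGy/h = 0.1819 h = 10.91 min.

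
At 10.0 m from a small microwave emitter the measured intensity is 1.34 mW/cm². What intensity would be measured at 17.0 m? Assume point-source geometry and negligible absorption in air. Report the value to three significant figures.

0.464 mW/cm²

Applying the 1/r² law, scaling from 10.0 m to 17.0 m:
(10.0/17.0)² = 0.3460, so 1.34 × 0.3460 = 0.4636 mW/cm².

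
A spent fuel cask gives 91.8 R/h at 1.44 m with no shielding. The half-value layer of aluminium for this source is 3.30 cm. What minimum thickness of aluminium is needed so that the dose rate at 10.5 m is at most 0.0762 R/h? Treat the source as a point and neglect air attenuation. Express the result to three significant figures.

14.9 cm

At 10.5 m, distance alone gives (1.44/10.5)² = 0.01881, so 91.8 × 0.01881 = 1.727 R/h.
Further attenuation needed: 1.727/0.0762 = 22.66.
n = log₂(22.66) = 4.502 half-value layers.
Thickness = 4.502 × 3.30 cm = 14.86 cm.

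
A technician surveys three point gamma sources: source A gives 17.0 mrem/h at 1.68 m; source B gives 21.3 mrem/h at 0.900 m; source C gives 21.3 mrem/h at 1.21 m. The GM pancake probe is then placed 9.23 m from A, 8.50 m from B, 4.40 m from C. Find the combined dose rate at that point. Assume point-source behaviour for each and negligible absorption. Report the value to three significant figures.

2.41 mrem/h

Each source contributes Iᵢ·(dᵢ/rᵢ)²; contributions add.
A: 17.0 × (1.68/9.23)² = 0.5632 mrem/h
B: 21.3 × (0.900/8.50)² = 0.2388 mrem/h
C: 21.3 × (1.21/4.40)² = 1.611 mrem/h
Total = 0.5632 + 0.2388 + 1.611 = 2.413 mrem/h.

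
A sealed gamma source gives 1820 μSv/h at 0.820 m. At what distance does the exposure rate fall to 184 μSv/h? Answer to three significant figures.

Intensity scales as (d₁/d₂)², so d₂ = d₁·√(I₁/I₂).
I₁/I₂ = 1820/184 = 9.891, so d₂ = 0.820 × √9.891 = 2.579 m.

2.58 m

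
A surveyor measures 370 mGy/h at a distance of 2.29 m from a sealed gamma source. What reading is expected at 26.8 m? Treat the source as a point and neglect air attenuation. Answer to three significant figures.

2.70 mGy/h

Using I₁d₁² = I₂d₂², the rate at 26.8 m is
370 × (2.29/26.8)² = 370 × 0.007301 = 2.701 mGy/h.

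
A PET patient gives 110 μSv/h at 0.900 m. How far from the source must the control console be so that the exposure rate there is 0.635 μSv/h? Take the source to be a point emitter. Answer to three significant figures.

11.8 m

Intensity scales as (d₁/d₂)², so d₂ = d₁·√(I₁/I₂).
I₁/I₂ = 110/0.635 = 173.2, so d₂ = 0.900 × √173.2 = 11.84 m.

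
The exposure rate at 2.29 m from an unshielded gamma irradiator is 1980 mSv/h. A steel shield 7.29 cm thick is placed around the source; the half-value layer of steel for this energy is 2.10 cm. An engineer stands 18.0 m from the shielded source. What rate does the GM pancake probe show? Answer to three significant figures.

2.89 mSv/h

Distance alone: (2.29/18.0)² = 0.01619, so 1980 × 0.01619 = 32.06 mSv/h.
Shield: 7.29/2.10 = 3.471 half-value layers → attenuation 2^(−3.471) = 0.09018.
Combined: 32.06 × 0.09018 = 2.891 mSv/h.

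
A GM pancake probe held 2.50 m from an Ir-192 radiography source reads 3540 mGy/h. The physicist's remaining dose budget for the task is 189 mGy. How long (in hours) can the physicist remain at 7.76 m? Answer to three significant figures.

0.514 h

By the inverse-square law, rate at 7.76 m:
(2.50/7.76)² = 0.1038, so 3540 × 0.1038 = 367.5 mGy/h.
Stay time = 189 mGy ÷ 367.5 mGy/h = 0.5143 h.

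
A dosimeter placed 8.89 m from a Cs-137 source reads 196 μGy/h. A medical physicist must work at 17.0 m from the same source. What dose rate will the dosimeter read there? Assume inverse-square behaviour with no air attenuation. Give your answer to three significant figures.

53.6 μGy/h

Intensity scales as (d₁/d₂)², so scaling from 8.89 m to 17.0 m:
196 × (8.89/17.0)² = 196 × 0.2735 = 53.61 μGy/h.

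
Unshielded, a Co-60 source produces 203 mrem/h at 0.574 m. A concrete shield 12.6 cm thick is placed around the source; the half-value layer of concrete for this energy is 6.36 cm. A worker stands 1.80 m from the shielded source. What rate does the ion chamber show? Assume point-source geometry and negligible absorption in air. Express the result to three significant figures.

Distance alone: (0.574/1.80)² = 0.1017, so 203 × 0.1017 = 20.65 mrem/h.
Shield: 12.6/6.36 = 1.981 half-value layers → attenuation 2^(−1.981) = 0.2533.
Combined: 20.65 × 0.2533 = 5.231 mrem/h.

5.23 mrem/h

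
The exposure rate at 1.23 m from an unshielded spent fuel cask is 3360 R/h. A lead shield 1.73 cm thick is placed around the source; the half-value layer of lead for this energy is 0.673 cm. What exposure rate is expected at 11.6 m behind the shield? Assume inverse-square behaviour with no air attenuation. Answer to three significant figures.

6.36 R/h

Distance alone: 3360 × (1.23/11.6)² = 3360 × 0.01124 = 37.77 R/h.
Shield: 1.73/0.673 = 2.571 half-value layers → attenuation 2^(−2.571) = 0.1683.
Combined: 37.77 × 0.1683 = 6.357 R/h.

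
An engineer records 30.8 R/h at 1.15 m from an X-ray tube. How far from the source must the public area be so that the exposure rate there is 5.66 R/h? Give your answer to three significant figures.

2.68 m

Using I₁d₁² = I₂d₂², d₂ = d₁·√(I₁/I₂).
I₁/I₂ = 30.8/5.66 = 5.442, so d₂ = 1.15 × √5.442 = 2.683 m.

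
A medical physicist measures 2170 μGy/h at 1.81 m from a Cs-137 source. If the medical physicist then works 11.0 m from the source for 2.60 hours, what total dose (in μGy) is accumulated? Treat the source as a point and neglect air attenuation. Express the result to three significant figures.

Since intensity falls as 1/r², rate at 11.0 m:
(1.81/11.0)² = 0.02708, so 2170 × 0.02708 = 58.76 μGy/h.
Dose = rate × time = 58.76 μGy/h × 2.600 h = 152.8 μGy.

153 μGy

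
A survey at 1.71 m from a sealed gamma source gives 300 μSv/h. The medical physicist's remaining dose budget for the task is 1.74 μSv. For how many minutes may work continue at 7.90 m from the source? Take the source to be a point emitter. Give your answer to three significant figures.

7.43 min

Intensity scales as (d₁/d₂)², so rate at 7.90 m:
(1.71/7.90)² = 0.04685, so 300 × 0.04685 = 14.06 μSv/h.
Stay time = 1.74 μSv ÷ 14.06 μSv/h = 0.1238 h = 7.428 min.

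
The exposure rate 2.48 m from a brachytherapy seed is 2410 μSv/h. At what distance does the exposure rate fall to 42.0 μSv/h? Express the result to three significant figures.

Applying the 1/r² law, d₂ = d₁·√(I₁/I₂).
I₁/I₂ = 2410/42.0 = 57.38, so d₂ = 2.48 × √57.38 = 18.79 m.

18.8 m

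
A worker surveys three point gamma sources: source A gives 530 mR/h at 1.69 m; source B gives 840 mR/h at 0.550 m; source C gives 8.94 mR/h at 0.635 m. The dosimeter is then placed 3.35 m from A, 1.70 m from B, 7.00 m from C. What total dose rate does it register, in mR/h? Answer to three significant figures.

223 mR/h

Each source contributes Iᵢ·(dᵢ/rᵢ)²; contributions add.
A: 530 × (1.69/3.35)² = 134.9 mR/h
B: 840 × (0.550/1.70)² = 87.92 mR/h
C: 8.94 × (0.635/7.00)² = 0.07357 mR/h
Total = 134.9 + 87.92 + 0.07357 = 222.9 mR/h.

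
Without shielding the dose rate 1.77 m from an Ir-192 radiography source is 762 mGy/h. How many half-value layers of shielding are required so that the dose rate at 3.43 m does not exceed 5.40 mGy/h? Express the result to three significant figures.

5.23 half-value layers

At 3.43 m, distance alone gives 762 × (1.77/3.43)² = 762 × 0.2663 = 202.9 mGy/h.
Further attenuation needed: 202.9/5.40 = 37.57.
n = log₂(37.57) = 5.232 half-value layers.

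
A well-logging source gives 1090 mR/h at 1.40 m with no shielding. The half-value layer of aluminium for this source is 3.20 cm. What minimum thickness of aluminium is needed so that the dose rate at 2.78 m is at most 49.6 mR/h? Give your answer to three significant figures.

At 2.78 m, distance alone gives 1090 × (1.40/2.78)² = 1090 × 0.2536 = 276.4 mR/h.
Further attenuation needed: 276.4/49.6 = 5.573.
n = log₂(5.573) = 2.478 half-value layers.
Thickness = 2.478 × 3.20 cm = 7.930 cm.

7.93 cm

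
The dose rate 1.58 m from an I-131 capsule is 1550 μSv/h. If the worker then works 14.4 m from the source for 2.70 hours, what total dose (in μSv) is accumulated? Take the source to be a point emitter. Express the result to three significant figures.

50.4 μSv

Applying the 1/r² law, rate at 14.4 m:
(1.58/14.4)² = 0.01204, so 1550 × 0.01204 = 18.66 μSv/h.
Dose = rate × time = 18.66 μSv/h × 2.700 h = 50.38 μSv.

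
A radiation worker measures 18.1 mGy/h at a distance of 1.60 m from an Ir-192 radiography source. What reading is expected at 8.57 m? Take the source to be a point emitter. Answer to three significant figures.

0.631 mGy/h

By the inverse-square law, the rate at 8.57 m is
18.1 × (1.60/8.57)² = 18.1 × 0.03486 = 0.6310 mGy/h.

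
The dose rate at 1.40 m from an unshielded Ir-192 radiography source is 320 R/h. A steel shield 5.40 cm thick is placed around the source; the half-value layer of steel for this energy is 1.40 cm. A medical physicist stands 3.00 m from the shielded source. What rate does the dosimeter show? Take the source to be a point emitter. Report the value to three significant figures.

4.81 R/h

Distance alone: 320 × (1.40/3.00)² = 320 × 0.2178 = 69.70 R/h.
Shield: 5.40/1.40 = 3.857 half-value layers → attenuation 2^(−3.857) = 0.06901.
Combined: 69.70 × 0.06901 = 4.810 R/h.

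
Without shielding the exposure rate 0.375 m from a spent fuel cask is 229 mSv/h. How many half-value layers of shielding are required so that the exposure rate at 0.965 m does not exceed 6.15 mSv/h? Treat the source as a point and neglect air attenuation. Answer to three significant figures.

At 0.965 m, distance alone gives (0.375/0.965)² = 0.1510, so 229 × 0.1510 = 34.58 mSv/h.
Further attenuation needed: 34.58/6.15 = 5.623.
n = log₂(5.623) = 2.491 half-value layers.

2.49 half-value layers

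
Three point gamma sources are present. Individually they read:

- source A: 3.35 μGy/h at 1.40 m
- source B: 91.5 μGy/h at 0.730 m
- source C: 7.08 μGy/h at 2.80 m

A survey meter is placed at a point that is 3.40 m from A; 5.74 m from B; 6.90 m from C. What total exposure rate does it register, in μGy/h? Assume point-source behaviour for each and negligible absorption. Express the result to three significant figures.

Each source contributes Iᵢ·(dᵢ/rᵢ)²; contributions add.
A: 3.35 × (1.40/3.40)² = 0.5680 μGy/h
B: 91.5 × (0.730/5.74)² = 1.480 μGy/h
C: 7.08 × (2.80/6.90)² = 1.166 μGy/h
Total = 0.5680 + 1.480 + 1.166 = 3.214 μGy/h.

3.21 μGy/h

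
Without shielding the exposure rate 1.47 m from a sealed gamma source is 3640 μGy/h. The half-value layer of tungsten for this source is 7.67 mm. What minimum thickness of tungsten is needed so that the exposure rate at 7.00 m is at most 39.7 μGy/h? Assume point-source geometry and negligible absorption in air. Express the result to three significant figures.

15.5 mm

At 7.00 m, distance alone gives (1.47/7.00)² = 0.04410, so 3640 × 0.04410 = 160.5 μGy/h.
Further attenuation needed: 160.5/39.7 = 4.043.
n = log₂(4.043) = 2.015 half-value layers.
Thickness = 2.015 × 7.67 mm = 15.46 mm.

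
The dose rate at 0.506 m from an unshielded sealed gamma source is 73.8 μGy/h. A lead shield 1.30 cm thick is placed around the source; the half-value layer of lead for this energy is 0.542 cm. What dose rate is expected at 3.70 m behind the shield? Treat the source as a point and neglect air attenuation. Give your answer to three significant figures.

0.262 μGy/h

Distance alone: (0.506/3.70)² = 0.01870, so 73.8 × 0.01870 = 1.380 μGy/h.
Shield: 1.30/0.542 = 2.399 half-value layers → attenuation 2^(−2.399) = 0.1896.
Combined: 1.380 × 0.1896 = 0.2616 μGy/h.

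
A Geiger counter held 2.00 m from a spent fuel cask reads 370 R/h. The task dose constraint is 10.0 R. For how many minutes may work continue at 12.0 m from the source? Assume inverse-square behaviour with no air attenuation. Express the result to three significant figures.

58.4 min

Since intensity falls as 1/r², rate at 12.0 m:
(2.00/12.0)² = 0.02778, so 370 × 0.02778 = 10.28 R/h.
Stay time = 10.0 R ÷ 10.28 R/h = 0.9728 h = 58.37 min.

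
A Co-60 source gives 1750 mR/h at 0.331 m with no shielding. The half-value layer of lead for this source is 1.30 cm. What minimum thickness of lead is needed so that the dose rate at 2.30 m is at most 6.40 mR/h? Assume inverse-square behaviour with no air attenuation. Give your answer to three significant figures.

At 2.30 m, distance alone gives (0.331/2.30)² = 0.02071, so 1750 × 0.02071 = 36.24 mR/h.
Further attenuation needed: 36.24/6.40 = 5.662.
n = log₂(5.662) = 2.501 half-value layers.
Thickness = 2.501 × 1.30 cm = 3.251 cm.

3.25 cm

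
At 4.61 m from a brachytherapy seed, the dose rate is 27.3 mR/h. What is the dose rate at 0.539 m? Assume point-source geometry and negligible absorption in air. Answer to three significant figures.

Using I₁d₁² = I₂d₂², the rate at 0.539 m is
(4.61/0.539)² = 73.15, so 27.3 × 73.15 = 1997 mR/h.

2000 mR/h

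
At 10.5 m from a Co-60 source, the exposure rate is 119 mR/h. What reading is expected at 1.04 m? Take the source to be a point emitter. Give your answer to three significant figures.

12100 mR/h

By the inverse-square law, the rate at 1.04 m is
(10.5/1.04)² = 101.9, so 119 × 101.9 = 12130 mR/h.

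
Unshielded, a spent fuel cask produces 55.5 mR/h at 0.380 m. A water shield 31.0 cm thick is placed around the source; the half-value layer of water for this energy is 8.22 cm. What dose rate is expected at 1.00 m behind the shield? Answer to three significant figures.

0.587 mR/h

Distance alone: 55.5 × (0.380/1.00)² = 55.5 × 0.1444 = 8.014 mR/h.
Shield: 31.0/8.22 = 3.771 half-value layers → attenuation 2^(−3.771) = 0.07325.
Combined: 8.014 × 0.07325 = 0.5870 mR/h.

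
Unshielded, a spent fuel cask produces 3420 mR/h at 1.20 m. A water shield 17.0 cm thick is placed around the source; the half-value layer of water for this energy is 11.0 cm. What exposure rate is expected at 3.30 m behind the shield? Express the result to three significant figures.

Distance alone: 3420 × (1.20/3.30)² = 3420 × 0.1322 = 452.1 mR/h.
Shield: 17.0/11.0 = 1.545 half-value layers → attenuation 2^(−1.545) = 0.3427.
Combined: 452.1 × 0.3427 = 154.9 mR/h.

155 mR/h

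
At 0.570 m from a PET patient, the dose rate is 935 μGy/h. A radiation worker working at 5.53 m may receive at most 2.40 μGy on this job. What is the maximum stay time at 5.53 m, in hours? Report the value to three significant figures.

0.242 h

Intensity scales as (d₁/d₂)², so rate at 5.53 m:
(0.570/5.53)² = 0.01062, so 935 × 0.01062 = 9.930 μGy/h.
Stay time = 2.40 μGy ÷ 9.930 μGy/h = 0.2417 h.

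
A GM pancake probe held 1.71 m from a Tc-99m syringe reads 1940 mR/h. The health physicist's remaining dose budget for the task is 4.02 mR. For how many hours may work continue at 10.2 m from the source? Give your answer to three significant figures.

0.0737 h

Since intensity falls as 1/r², rate at 10.2 m:
1940 × (1.71/10.2)² = 1940 × 0.02811 = 54.53 mR/h.
Stay time = 4.02 mR ÷ 54.53 mR/h = 0.07372 h.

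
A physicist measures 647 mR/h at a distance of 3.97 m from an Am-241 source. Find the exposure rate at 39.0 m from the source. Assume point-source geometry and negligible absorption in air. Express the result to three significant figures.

6.70 mR/h

Since intensity falls as 1/r², the rate at 39.0 m is
(3.97/39.0)² = 0.01036, so 647 × 0.01036 = 6.703 mR/h.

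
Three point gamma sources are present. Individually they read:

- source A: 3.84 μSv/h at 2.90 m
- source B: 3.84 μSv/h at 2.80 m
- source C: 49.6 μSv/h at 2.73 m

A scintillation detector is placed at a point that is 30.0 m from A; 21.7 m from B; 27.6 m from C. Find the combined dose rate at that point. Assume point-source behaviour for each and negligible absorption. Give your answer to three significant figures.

By superposition, sum each source's inverse-square contribution:
A: 3.84 × (2.90/30.0)² = 0.03588 μSv/h
B: 3.84 × (2.80/21.7)² = 0.06393 μSv/h
C: 49.6 × (2.73/27.6)² = 0.4853 μSv/h
Total = 0.03588 + 0.06393 + 0.4853 = 0.5851 μSv/h.

0.585 μSv/h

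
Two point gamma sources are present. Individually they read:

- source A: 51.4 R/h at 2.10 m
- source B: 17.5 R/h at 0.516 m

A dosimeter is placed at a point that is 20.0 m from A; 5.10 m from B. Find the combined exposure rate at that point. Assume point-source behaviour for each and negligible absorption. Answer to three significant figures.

0.746 R/h

By superposition, sum each source's inverse-square contribution:
A: 51.4 × (2.10/20.0)² = 0.5667 R/h
B: 17.5 × (0.516/5.10)² = 0.1791 R/h
Total = 0.5667 + 0.1791 = 0.7458 R/h.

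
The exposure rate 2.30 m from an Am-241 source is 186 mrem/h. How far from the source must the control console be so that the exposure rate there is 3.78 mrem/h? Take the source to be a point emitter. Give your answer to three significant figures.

16.1 m

Intensity scales as (d₁/d₂)², so d₂ = d₁·√(I₁/I₂).
I₁/I₂ = 186/3.78 = 49.21, so d₂ = 2.30 × √49.21 = 16.13 m.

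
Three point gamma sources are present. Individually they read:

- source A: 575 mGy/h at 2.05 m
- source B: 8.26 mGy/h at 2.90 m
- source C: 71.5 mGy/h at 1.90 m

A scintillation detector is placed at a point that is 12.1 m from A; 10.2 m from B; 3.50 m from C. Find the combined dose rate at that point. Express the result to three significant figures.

38.2 mGy/h

Each source contributes Iᵢ·(dᵢ/rᵢ)²; contributions add.
A: 575 × (2.05/12.1)² = 16.50 mGy/h
B: 8.26 × (2.90/10.2)² = 0.6677 mGy/h
C: 71.5 × (1.90/3.50)² = 21.07 mGy/h
Total = 16.50 + 0.6677 + 21.07 = 38.24 mGy/h.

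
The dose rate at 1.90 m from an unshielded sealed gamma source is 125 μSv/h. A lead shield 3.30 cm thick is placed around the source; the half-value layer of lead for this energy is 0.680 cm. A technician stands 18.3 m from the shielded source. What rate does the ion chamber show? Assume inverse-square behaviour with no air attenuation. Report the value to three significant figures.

Distance alone: 125 × (1.90/18.3)² = 125 × 0.01078 = 1.347 μSv/h.
Shield: 3.30/0.680 = 4.853 half-value layers → attenuation 2^(−4.853) = 0.03460.
Combined: 1.347 × 0.03460 = 0.04661 μSv/h.

0.0466 μSv/h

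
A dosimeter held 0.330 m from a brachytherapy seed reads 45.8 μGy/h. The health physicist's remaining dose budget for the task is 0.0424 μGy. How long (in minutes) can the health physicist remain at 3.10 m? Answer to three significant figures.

Using I₁d₁² = I₂d₂², rate at 3.10 m:
(0.330/3.10)² = 0.01133, so 45.8 × 0.01133 = 0.5189 μGy/h.
Stay time = 0.0424 μGy ÷ 0.5189 μGy/h = 0.08171 h = 4.903 min.

4.90 min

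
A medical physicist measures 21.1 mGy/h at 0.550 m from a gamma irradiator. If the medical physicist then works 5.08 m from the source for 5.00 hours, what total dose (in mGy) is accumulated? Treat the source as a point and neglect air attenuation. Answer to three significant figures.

Applying the 1/r² law, rate at 5.08 m:
21.1 × (0.550/5.08)² = 21.1 × 0.01172 = 0.2473 mGy/h.
Dose = rate × time = 0.2473 mGy/h × 5.000 h = 1.236 mGy.

1.24 mGy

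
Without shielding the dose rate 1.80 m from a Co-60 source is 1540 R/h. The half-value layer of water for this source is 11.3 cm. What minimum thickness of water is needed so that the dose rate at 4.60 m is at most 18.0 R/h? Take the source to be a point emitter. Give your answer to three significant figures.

41.9 cm

At 4.60 m, distance alone gives (1.80/4.60)² = 0.1531, so 1540 × 0.1531 = 235.8 R/h.
Further attenuation needed: 235.8/18.0 = 13.10.
n = log₂(13.10) = 3.711 half-value layers.
Thickness = 3.711 × 11.3 cm = 41.93 cm.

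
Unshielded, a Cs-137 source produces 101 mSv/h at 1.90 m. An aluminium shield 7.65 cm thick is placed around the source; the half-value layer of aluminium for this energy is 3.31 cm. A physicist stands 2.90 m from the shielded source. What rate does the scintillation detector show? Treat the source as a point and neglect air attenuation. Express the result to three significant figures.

8.74 mSv/h

Distance alone: 101 × (1.90/2.90)² = 101 × 0.4293 = 43.36 mSv/h.
Shield: 7.65/3.31 = 2.311 half-value layers → attenuation 2^(−2.311) = 0.2015.
Combined: 43.36 × 0.2015 = 8.737 mSv/h.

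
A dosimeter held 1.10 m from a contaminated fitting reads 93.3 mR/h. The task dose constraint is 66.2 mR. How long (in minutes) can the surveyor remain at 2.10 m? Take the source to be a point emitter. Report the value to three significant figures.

By the inverse-square law, rate at 2.10 m:
93.3 × (1.10/2.10)² = 93.3 × 0.2744 = 25.60 mR/h.
Stay time = 66.2 mR ÷ 25.60 mR/h = 2.586 h = 155.2 min.

155 min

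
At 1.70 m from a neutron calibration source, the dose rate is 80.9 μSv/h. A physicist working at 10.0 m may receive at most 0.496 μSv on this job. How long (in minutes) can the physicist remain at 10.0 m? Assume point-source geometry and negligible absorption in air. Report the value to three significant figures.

Since intensity falls as 1/r², rate at 10.0 m:
80.9 × (1.70/10.0)² = 80.9 × 0.02890 = 2.338 μSv/h.
Stay time = 0.496 μSv ÷ 2.338 μSv/h = 0.2121 h = 12.73 min.

12.7 min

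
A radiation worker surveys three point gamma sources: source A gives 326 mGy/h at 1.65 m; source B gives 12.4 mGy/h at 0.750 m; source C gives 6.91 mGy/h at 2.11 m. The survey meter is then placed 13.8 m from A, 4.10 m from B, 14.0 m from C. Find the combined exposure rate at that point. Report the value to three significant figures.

Each source contributes Iᵢ·(dᵢ/rᵢ)²; contributions add.
A: 326 × (1.65/13.8)² = 4.660 mGy/h
B: 12.4 × (0.750/4.10)² = 0.4149 mGy/h
C: 6.91 × (2.11/14.0)² = 0.1570 mGy/h
Total = 4.660 + 0.4149 + 0.1570 = 5.232 mGy/h.

5.23 mGy/h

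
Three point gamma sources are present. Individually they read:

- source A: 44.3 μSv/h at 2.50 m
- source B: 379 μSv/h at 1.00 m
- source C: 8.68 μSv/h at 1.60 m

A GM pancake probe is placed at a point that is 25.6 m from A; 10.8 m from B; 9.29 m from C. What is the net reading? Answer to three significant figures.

By superposition, sum each source's inverse-square contribution:
A: 44.3 × (2.50/25.6)² = 0.4225 μSv/h
B: 379 × (1.00/10.8)² = 3.249 μSv/h
C: 8.68 × (1.60/9.29)² = 0.2575 μSv/h
Total = 0.4225 + 3.249 + 0.2575 = 3.929 μSv/h.

3.93 μSv/h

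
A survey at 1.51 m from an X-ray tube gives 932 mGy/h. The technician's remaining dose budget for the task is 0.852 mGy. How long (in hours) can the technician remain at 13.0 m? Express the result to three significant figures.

0.0678 h

Intensity scales as (d₁/d₂)², so rate at 13.0 m:
932 × (1.51/13.0)² = 932 × 0.01349 = 12.57 mGy/h.
Stay time = 0.852 mGy ÷ 12.57 mGy/h = 0.06778 h.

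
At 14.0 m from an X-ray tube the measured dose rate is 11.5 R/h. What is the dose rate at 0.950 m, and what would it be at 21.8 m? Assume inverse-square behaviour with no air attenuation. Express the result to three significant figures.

2500 R/h; 4.74 R/h

By the inverse-square law,
At 0.950 m: (14.0/0.950)² = 217.2, so 11.5 × 217.2 = 2498 R/h
At 21.8 m: (0.950/21.8)² = 0.001899, so 2498 × 0.001899 = 4.744 R/h.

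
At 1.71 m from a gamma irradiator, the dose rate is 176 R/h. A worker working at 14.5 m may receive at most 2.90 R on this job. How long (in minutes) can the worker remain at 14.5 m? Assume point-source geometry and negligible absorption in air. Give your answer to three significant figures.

71.1 min

By the inverse-square law, rate at 14.5 m:
(1.71/14.5)² = 0.01391, so 176 × 0.01391 = 2.448 R/h.
Stay time = 2.90 R ÷ 2.448 R/h = 1.185 h = 71.10 min.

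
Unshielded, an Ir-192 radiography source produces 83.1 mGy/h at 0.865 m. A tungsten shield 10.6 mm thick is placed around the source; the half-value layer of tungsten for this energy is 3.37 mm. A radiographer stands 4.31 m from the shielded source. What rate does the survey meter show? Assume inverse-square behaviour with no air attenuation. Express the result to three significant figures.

Distance alone: (0.865/4.31)² = 0.04028, so 83.1 × 0.04028 = 3.347 mGy/h.
Shield: 10.6/3.37 = 3.145 half-value layers → attenuation 2^(−3.145) = 0.1130.
Combined: 3.347 × 0.1130 = 0.3782 mGy/h.

0.378 mGy/h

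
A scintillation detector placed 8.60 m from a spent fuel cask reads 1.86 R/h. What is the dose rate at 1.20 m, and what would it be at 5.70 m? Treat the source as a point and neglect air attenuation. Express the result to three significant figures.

95.5 R/h; 4.23 R/h

Applying the 1/r² law,
At 1.20 m: 1.86 × (8.60/1.20)² = 1.86 × 51.36 = 95.53 R/h
At 5.70 m: (1.20/5.70)² = 0.04432, so 95.53 × 0.04432 = 4.234 R/h.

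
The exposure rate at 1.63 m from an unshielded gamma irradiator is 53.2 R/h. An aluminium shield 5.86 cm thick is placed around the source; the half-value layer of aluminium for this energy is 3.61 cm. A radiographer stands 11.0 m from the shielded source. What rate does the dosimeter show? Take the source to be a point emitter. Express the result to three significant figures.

0.379 R/h

Distance alone: (1.63/11.0)² = 0.02196, so 53.2 × 0.02196 = 1.168 R/h.
Shield: 5.86/3.61 = 1.623 half-value layers → attenuation 2^(−1.623) = 0.3247.
Combined: 1.168 × 0.3247 = 0.3792 R/h.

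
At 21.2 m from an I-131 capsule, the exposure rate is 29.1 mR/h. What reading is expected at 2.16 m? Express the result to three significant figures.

2800 mR/h

Since intensity falls as 1/r², the rate at 2.16 m is
29.1 × (21.2/2.16)² = 29.1 × 96.33 = 2803 mR/h.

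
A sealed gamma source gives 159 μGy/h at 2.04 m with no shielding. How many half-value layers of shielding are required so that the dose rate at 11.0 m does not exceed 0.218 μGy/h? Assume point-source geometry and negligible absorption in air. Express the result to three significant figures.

At 11.0 m, distance alone gives (2.04/11.0)² = 0.03439, so 159 × 0.03439 = 5.468 μGy/h.
Further attenuation needed: 5.468/0.218 = 25.08.
n = log₂(25.08) = 4.648 half-value layers.

4.65 half-value layers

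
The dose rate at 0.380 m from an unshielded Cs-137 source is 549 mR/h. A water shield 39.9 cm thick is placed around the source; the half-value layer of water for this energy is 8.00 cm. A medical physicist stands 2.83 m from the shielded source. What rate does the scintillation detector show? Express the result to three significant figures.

0.312 mR/h

Distance alone: 549 × (0.380/2.83)² = 549 × 0.01803 = 9.898 mR/h.
Shield: 39.9/8.00 = 4.987 half-value layers → attenuation 2^(−4.987) = 0.03153.
Combined: 9.898 × 0.03153 = 0.3121 mR/h.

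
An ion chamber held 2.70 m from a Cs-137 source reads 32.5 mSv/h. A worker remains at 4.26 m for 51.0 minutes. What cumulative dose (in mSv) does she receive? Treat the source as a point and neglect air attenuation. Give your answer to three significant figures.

11.1 mSv

Using I₁d₁² = I₂d₂², rate at 4.26 m:
(2.70/4.26)² = 0.4017, so 32.5 × 0.4017 = 13.06 mSv/h.
Dose = rate × time = 13.06 mSv/h × 0.8500 h = 11.10 mSv.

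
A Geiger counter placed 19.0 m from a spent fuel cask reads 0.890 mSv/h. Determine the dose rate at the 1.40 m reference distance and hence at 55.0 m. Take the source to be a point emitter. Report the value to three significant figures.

Applying the 1/r² law,
At 1.40 m: (19.0/1.40)² = 184.2, so 0.890 × 184.2 = 163.9 mSv/h
At 55.0 m: (1.40/55.0)² = 0.0006479, so 163.9 × 0.0006479 = 0.1062 mSv/h.

164 mSv/h; 0.106 mSv/h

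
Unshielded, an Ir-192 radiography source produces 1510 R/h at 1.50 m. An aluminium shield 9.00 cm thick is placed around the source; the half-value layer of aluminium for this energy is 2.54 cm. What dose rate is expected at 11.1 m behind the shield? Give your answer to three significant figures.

Distance alone: 1510 × (1.50/11.1)² = 1510 × 0.01826 = 27.57 R/h.
Shield: 9.00/2.54 = 3.543 half-value layers → attenuation 2^(−3.543) = 0.08579.
Combined: 27.57 × 0.08579 = 2.365 R/h.

2.37 R/h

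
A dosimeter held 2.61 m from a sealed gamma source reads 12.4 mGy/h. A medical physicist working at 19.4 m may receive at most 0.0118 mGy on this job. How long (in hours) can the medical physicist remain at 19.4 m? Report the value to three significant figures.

Intensity scales as (d₁/d₂)², so rate at 19.4 m:
(2.61/19.4)² = 0.01810, so 12.4 × 0.01810 = 0.2244 mGy/h.
Stay time = 0.0118 mGy ÷ 0.2244 mGy/h = 0.05258 h.

0.0526 h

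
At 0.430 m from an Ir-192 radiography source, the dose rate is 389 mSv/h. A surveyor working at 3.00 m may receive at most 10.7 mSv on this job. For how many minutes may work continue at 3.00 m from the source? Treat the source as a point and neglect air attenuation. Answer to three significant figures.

80.3 min

By the inverse-square law, rate at 3.00 m:
(0.430/3.00)² = 0.02054, so 389 × 0.02054 = 7.990 mSv/h.
Stay time = 10.7 mSv ÷ 7.990 mSv/h = 1.339 h = 80.34 min.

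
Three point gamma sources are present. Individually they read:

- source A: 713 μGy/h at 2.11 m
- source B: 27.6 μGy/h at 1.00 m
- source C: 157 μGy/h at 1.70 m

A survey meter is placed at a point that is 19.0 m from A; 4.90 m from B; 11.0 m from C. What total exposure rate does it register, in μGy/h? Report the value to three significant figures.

13.7 μGy/h

By superposition, sum each source's inverse-square contribution:
A: 713 × (2.11/19.0)² = 8.793 μGy/h
B: 27.6 × (1.00/4.90)² = 1.150 μGy/h
C: 157 × (1.70/11.0)² = 3.750 μGy/h
Total = 8.793 + 1.150 + 3.750 = 13.69 μGy/h.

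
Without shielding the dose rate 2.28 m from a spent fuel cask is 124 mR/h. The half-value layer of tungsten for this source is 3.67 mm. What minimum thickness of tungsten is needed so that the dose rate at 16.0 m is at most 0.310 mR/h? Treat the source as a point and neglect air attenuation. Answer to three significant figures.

At 16.0 m, distance alone gives (2.28/16.0)² = 0.02031, so 124 × 0.02031 = 2.518 mR/h.
Further attenuation needed: 2.518/0.310 = 8.123.
n = log₂(8.123) = 3.022 half-value layers.
Thickness = 3.022 × 3.67 mm = 11.09 mm.

11.1 mm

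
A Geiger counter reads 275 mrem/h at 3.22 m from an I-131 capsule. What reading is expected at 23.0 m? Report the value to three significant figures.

Since intensity falls as 1/r², the rate at 23.0 m is
275 × (3.22/23.0)² = 275 × 0.01960 = 5.390 mrem/h.

5.39 mrem/h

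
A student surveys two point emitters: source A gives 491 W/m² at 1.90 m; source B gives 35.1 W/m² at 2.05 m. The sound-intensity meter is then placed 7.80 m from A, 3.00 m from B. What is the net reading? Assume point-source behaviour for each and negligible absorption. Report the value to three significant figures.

45.5 W/m²

Each source contributes Iᵢ·(dᵢ/rᵢ)²; contributions add.
A: 491 × (1.90/7.80)² = 29.13 W/m²
B: 35.1 × (2.05/3.00)² = 16.39 W/m²
Total = 29.13 + 16.39 = 45.52 W/m².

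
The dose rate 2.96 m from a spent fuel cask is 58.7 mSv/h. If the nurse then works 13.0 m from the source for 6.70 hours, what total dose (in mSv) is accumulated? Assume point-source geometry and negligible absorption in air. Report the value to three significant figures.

Using I₁d₁² = I₂d₂², rate at 13.0 m:
58.7 × (2.96/13.0)² = 58.7 × 0.05184 = 3.043 mSv/h.
Dose = rate × time = 3.043 mSv/h × 6.700 h = 20.39 mSv.

20.4 mSv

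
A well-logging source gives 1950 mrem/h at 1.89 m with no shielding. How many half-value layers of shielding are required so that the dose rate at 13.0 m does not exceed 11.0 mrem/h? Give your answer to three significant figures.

1.91 half-value layers

At 13.0 m, distance alone gives (1.89/13.0)² = 0.02114, so 1950 × 0.02114 = 41.22 mrem/h.
Further attenuation needed: 41.22/11.0 = 3.747.
n = log₂(3.747) = 1.906 half-value layers.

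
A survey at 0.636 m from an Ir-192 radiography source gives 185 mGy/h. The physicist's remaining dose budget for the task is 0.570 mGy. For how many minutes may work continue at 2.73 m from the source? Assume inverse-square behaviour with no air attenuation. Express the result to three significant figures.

Since intensity falls as 1/r², rate at 2.73 m:
185 × (0.636/2.73)² = 185 × 0.05427 = 10.04 mGy/h.
Stay time = 0.570 mGy ÷ 10.04 mGy/h = 0.05677 h = 3.406 min.

3.41 min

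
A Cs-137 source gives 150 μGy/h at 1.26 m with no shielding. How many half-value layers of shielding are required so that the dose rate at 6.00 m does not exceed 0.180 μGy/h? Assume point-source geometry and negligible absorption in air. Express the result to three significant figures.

At 6.00 m, distance alone gives (1.26/6.00)² = 0.04410, so 150 × 0.04410 = 6.615 μGy/h.
Further attenuation needed: 6.615/0.180 = 36.75.
n = log₂(36.75) = 5.200 half-value layers.

5.20 half-value layers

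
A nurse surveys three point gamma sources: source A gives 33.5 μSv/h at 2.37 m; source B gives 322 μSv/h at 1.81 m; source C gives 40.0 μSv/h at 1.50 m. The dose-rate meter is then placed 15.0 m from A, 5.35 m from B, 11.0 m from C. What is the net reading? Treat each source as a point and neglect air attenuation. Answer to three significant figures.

38.4 μSv/h

By superposition, sum each source's inverse-square contribution:
A: 33.5 × (2.37/15.0)² = 0.8363 μSv/h
B: 322 × (1.81/5.35)² = 36.86 μSv/h
C: 40.0 × (1.50/11.0)² = 0.7438 μSv/h
Total = 0.8363 + 36.86 + 0.7438 = 38.44 μSv/h.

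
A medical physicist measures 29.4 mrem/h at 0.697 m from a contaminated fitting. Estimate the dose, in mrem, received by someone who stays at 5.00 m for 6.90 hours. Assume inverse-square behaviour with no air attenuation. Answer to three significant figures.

3.94 mrem

Since intensity falls as 1/r², rate at 5.00 m:
(0.697/5.00)² = 0.01943, so 29.4 × 0.01943 = 0.5712 mrem/h.
Dose = rate × time = 0.5712 mrem/h × 6.900 h = 3.941 mrem.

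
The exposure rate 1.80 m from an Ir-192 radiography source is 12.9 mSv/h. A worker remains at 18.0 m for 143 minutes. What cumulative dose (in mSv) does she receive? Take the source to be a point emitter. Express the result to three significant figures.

0.307 mSv

Intensity scales as (d₁/d₂)², so rate at 18.0 m:
(1.80/18.0)² = 0.01000, so 12.9 × 0.01000 = 0.1290 mSv/h.
Dose = rate × time = 0.1290 mSv/h × 2.383 h = 0.3074 mSv.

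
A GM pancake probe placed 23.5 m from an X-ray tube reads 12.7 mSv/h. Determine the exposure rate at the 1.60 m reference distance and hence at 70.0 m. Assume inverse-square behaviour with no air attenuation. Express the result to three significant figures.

Applying the 1/r² law,
At 1.60 m: (23.5/1.60)² = 215.7, so 12.7 × 215.7 = 2739 mSv/h
At 70.0 m: (1.60/70.0)² = 0.0005224, so 2739 × 0.0005224 = 1.431 mSv/h.

2740 mSv/h; 1.43 mSv/h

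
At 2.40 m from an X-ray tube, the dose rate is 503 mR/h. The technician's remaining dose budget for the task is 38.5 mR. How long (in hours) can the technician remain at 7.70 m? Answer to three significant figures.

0.788 h

Intensity scales as (d₁/d₂)², so rate at 7.70 m:
(2.40/7.70)² = 0.09715, so 503 × 0.09715 = 48.87 mR/h.
Stay time = 38.5 mR ÷ 48.87 mR/h = 0.7878 h.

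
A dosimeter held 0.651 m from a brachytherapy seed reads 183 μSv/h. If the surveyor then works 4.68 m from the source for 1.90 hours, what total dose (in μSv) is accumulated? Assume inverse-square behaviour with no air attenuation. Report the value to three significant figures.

Since intensity falls as 1/r², rate at 4.68 m:
183 × (0.651/4.68)² = 183 × 0.01935 = 3.541 μSv/h.
Dose = rate × time = 3.541 μSv/h × 1.900 h = 6.728 μSv.

6.73 μSv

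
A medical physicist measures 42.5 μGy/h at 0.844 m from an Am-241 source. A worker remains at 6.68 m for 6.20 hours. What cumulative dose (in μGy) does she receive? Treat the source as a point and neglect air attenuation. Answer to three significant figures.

Intensity scales as (d₁/d₂)², so rate at 6.68 m:
42.5 × (0.844/6.68)² = 42.5 × 0.01596 = 0.6783 μGy/h.
Dose = rate × time = 0.6783 μGy/h × 6.200 h = 4.205 μGy.

4.21 μGy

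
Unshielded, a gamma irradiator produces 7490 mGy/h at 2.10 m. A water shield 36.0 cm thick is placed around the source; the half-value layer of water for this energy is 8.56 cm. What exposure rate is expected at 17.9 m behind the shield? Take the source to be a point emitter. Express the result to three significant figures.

5.59 mGy/h

Distance alone: (2.10/17.9)² = 0.01376, so 7490 × 0.01376 = 103.1 mGy/h.
Shield: 36.0/8.56 = 4.206 half-value layers → attenuation 2^(−4.206) = 0.05418.
Combined: 103.1 × 0.05418 = 5.586 mGy/h.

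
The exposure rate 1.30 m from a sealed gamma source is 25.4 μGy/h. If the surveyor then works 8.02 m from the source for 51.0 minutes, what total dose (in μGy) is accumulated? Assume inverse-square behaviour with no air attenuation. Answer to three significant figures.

Since intensity falls as 1/r², rate at 8.02 m:
25.4 × (1.30/8.02)² = 25.4 × 0.02627 = 0.6673 μGy/h.
Dose = rate × time = 0.6673 μGy/h × 0.8500 h = 0.5672 μGy.

0.567 μGy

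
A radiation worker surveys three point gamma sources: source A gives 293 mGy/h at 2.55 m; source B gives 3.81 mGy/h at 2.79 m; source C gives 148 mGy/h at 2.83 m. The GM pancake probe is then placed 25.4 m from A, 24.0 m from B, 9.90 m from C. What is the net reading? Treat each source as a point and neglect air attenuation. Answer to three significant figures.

By superposition, sum each source's inverse-square contribution:
A: 293 × (2.55/25.4)² = 2.953 mGy/h
B: 3.81 × (2.79/24.0)² = 0.05149 mGy/h
C: 148 × (2.83/9.90)² = 12.09 mGy/h
Total = 2.953 + 0.05149 + 12.09 = 15.09 mGy/h.

15.1 mGy/h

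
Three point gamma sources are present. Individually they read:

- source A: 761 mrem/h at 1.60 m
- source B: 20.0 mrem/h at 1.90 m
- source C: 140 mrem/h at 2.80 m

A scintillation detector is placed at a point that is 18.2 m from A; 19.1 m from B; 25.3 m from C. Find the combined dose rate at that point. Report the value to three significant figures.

Each source contributes Iᵢ·(dᵢ/rᵢ)²; contributions add.
A: 761 × (1.60/18.2)² = 5.881 mrem/h
B: 20.0 × (1.90/19.1)² = 0.1979 mrem/h
C: 140 × (2.80/25.3)² = 1.715 mrem/h
Total = 5.881 + 0.1979 + 1.715 = 7.794 mrem/h.

7.79 mrem/h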